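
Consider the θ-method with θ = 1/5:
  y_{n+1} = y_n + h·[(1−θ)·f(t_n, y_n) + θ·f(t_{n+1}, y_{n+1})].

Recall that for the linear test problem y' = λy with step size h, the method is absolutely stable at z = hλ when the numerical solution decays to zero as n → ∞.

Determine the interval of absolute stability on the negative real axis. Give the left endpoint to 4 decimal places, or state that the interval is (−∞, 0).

With y'=λy (z=hλ):
  y_{n+1} = y_n + z·[4/5·y_n + 1/5·y_{n+1}] ⇒ (1 − 1/5z)y_{n+1} = (1 + 4/5z)y_n
  ⇒ R(z) = (1 + 4/5z)/(1 − 1/5z).

Find x<0 with |R(x)|<1.
x=-0.49: |R|=0.5537
R=−1: 1+4/5x = −1+1/5x ⇒ -3/5x=2 ⇒ x=2/(-3/5)=-3.3333
Confirm numerically:
  x=-2.878: |R|=0.82661 <1
  x=-2.454: |R|=0.64610 <1
  x=-1.498: |R|=0.15266 <1
  x=-1.358: |R|=0.06795 <1
  x=-3.798: |R|=1.15845 >1
  x=-3.659: |R|=1.11283 >1
Interval (-3.3333, 0).

z∈(-3.3333,0).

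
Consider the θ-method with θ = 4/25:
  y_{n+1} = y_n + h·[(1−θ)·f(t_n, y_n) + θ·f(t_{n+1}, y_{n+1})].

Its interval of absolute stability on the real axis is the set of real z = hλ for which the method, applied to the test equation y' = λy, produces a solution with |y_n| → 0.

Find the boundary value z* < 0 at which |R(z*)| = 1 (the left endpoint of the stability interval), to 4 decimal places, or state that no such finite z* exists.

left endpoint -2.9412.

Test eqn y'=λy, z=hλ:
  y_{n+1} = y_n + z·[21/25·y_n + 4/25·y_{n+1}] ⇒ (1 − 4/25z)y_{n+1} = (1 + 21/25z)y_n
  ⇒ R(z) = (1 + 21/25z)/(1 − 4/25z).

Solve |R(x)|<1 on ℝ⁻.
x=-1.28: |R|=0.0624
R=−1: 1+21/25x = −1+4/25x ⇒ -17/25x=2 ⇒ x=2/(-17/25)=-2.9412
Confirm numerically:
  x=-2.822: |R|=0.94417 <1
  x=-1.919: |R|=0.46820 <1
  x=-1.343: |R|=0.10546 <1
  x=-1.177: |R|=0.00953 <1
  x=-3.248: |R|=1.13729 >1
  x=-3.172: |R|=1.10412 >1
So |R|<1 on (-2.9412, 0).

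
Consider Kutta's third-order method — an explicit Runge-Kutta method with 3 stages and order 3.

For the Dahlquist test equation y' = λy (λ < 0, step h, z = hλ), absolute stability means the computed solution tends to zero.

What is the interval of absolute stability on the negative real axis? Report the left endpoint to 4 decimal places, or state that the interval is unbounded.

z∈(-2.5127,0).

Test eqn y'=λy, z=hλ:
  order 3, 3-stage ⇒ R(z)=1+z+z^2/2+z^3/6
  (e.g. R(-1.17)=0.24751, |R|=0.24751)

Find x<0 with |R(x)|<1.
x=-1.17: |R|=0.2475
|R(-2.67)|=1.2779 |R(-1.59)|=0.0041 |R(-1.29)|=0.1843
Bisect:
  x_lo=-2.8819 |R|=1.7185  x_hi=-0.0713 |R|=0.9312
  mid=-1.47663 |R|=0.07697 →hi
  mid=-2.17928 |R|=0.52965 →hi
  mid=-2.53061 |R|=1.02961 →lo
  mid=-2.35494 |R|=0.75872 →hi
  mid=-2.44278 |R|=0.88860 →hi
  mid=-2.48669 |R|=0.95767 →hi
  mid=-2.50865 |R|=0.99328 →hi
  mid=-2.51963 |R|=1.01135 →lo
  ...
  [-2.51277,-2.51260] ⇒ x*=-2.5127
Interval (-2.5127, 0).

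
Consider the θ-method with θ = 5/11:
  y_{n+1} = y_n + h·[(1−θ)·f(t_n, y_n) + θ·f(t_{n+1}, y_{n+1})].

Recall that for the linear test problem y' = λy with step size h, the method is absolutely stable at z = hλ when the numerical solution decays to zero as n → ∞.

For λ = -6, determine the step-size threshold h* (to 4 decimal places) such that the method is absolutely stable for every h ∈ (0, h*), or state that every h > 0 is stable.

(-22.0000,0); λ=-6 ⇒ h* = (22)/6 = 3.6667.

On y'=λy, z=hλ:
  y_{n+1} = y_n + z·[6/11·y_n + 5/11·y_{n+1}] ⇒ (1 − 5/11z)y_{n+1} = (1 + 6/11z)y_n
  ⇒ R(z) = (1 + 6/11z)/(1 − 5/11z).

Solve |R(x)|<1 on ℝ⁻.
x=-0.98: |R|=0.3220
R=−1: 1+6/11x = −1+5/11x ⇒ -1/11x=2 ⇒ x=2/(-1/11)=-22.0000
Confirm numerically:
  x=-15.730: |R|=0.93006 <1
  x=-15.206: |R|=0.92193 <1
  x=-10.681: |R|=0.82425 <1
  x=-22.458: |R|=1.00371 >1
  x=-22.169: |R|=1.00139 >1
Interval (-22.0000, 0).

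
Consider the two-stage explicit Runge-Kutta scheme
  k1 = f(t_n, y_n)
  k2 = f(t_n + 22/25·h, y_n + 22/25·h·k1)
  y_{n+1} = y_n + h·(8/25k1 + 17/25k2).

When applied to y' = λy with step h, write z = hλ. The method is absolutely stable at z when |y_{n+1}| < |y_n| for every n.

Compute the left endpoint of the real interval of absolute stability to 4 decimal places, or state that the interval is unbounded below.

z* = -1.6711.

Set f=λy, z=hλ:
  k1=λy_n ⇒ h·k1=z·y_n;  k2=λ(1+22/25z)y_n ⇒ h·k2=z(1+22/25z)y_n
  y_{n+1}/y_n = 1 + 8/25z + 17/25z(1+22/25z) = 1 + z + 374/625z²
  ⇒ R(z) = 1 + z + 374/625z².

Find x<0 with |R(x)|<1.
x=-1.56: |R|=0.8963
R=1: x+374/625x²=0 ⇒ x=−625/374=-1.6711; min R=1−1/(4·374/625)=0.5822>−1
Confirm numerically:
  x=-1.635: |R|=0.96466 <1
  x=-1.328: |R|=0.72733 <1
  x=-0.803: |R|=0.58285 <1
  x=-2.176: |R|=1.65741 >1
  x=-1.805: |R|=1.14460 >1
  x=-1.780: |R|=1.11597 >1
Stable set (-1.6711, 0).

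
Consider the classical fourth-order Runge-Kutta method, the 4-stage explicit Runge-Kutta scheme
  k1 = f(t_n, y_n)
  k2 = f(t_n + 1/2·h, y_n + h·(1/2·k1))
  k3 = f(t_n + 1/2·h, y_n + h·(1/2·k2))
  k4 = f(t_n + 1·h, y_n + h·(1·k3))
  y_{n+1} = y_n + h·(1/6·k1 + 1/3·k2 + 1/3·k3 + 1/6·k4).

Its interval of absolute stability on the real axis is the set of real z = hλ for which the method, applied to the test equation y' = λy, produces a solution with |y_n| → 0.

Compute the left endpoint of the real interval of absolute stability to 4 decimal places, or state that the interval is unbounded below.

z* = -2.7853.

With y'=λy (z=hλ):
  order 4, 4-stage ⇒ R(z)=1+z+z^2/2+z^3/6+z^4/24
  (e.g. R(-0.91)=0.40703, |R|=0.40703)

Solve |R(x)|<1 on ℝ⁻.
x=-0.91: |R|=0.4070
|R(-2.82)|=1.0536 |R(-2.7)|=0.8788 |R(-1.26)|=0.3054
Bisect:
  x_lo=-3.3801 |R|=2.3349  x_hi=-0.3667 |R|=0.6931
  mid=-1.87340 |R|=0.29882 →hi
  mid=-2.62674 |R|=0.78611 →hi
  mid=-3.00341 |R|=1.38184 →lo
  mid=-2.81508 |R|=1.04584 →lo
  mid=-2.72091 |R|=0.90719 →hi
  mid=-2.76799 |R|=0.97423 →hi
  mid=-2.79153 |R|=1.00945 →lo
  mid=-2.77976 |R|=0.99169 →hi
  mid=-2.78565 |R|=1.00054 →lo
  ...
  [-2.78547,-2.78528] ⇒ x*=-2.7853
Stable set (-2.7853, 0).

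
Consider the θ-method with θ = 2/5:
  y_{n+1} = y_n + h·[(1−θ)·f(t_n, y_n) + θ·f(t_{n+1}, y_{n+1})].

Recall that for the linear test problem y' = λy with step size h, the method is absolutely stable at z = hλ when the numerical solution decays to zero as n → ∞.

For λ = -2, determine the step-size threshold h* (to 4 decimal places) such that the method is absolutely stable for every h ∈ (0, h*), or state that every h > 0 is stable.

Test eqn y'=λy, z=hλ:
  y_{n+1} = y_n + z·[3/5·y_n + 2/5·y_{n+1}] ⇒ (1 − 2/5z)y_{n+1} = (1 + 3/5z)y_n
  so R(z) = (1 + 3/5z)/(1 − 2/5z).

Solve |R(x)|<1 on ℝ⁻.
x=-0.72: |R|=0.4410
R=−1: 1+3/5x = −1+2/5x ⇒ -1/5x=2 ⇒ x=2/(-1/5)=-10.0000
Confirm numerically:
  x=-7.710: |R|=0.88786 <1
  x=-7.690: |R|=0.88665 <1
  x=-7.328: |R|=0.86406 <1
  x=-10.520: |R|=1.01997 >1
  x=-10.362: |R|=1.01407 >1
  x=-10.202: |R|=1.00795 >1
Stable set (-10.0000, 0).

(-10.0000,0); λ=-2 ⇒ h* = (10)/2 = 5.0000.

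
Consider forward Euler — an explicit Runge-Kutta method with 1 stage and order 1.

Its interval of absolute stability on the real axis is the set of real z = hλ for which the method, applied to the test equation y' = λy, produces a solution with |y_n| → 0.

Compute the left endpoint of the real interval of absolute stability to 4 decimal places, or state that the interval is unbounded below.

Set f=λy, z=hλ:
  order 1, 1-stage ⇒ R(z)=1+z
  (e.g. R(-0.51)=0.49000, |R|=0.49000)

Need |R(x)|<1, x<0.
x=-0.51: |R|=0.4900
|R(-2.28)|=1.2800 |R(-2.02)|=1.0200 |R(-0.98)|=0.0200
Bisect:
  x_lo=-2.7278 |R|=1.7278  x_hi=-0.3652 |R|=0.6348
  mid=-1.54649 |R|=0.54649 →hi
  mid=-2.13712 |R|=1.13712 →lo
  mid=-1.84180 |R|=0.84180 →hi
  mid=-1.98946 |R|=0.98946 →hi
  mid=-2.06329 |R|=1.06329 →lo
  mid=-2.02638 |R|=1.02638 →lo
  mid=-2.00792 |R|=1.00792 →lo
  mid=-1.99869 |R|=0.99869 →hi
  mid=-2.00331 |R|=1.00331 →lo
  ...
  [-2.00013,-1.99999] ⇒ x*=-2.0000
Stable set (-2.0000, 0).

left endpoint -2.0000.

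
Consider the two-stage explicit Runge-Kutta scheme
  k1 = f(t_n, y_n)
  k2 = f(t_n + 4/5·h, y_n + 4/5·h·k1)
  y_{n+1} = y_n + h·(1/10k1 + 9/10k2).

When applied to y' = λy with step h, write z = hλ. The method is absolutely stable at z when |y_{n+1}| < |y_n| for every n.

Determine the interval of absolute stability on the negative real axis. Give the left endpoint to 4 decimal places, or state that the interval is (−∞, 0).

With y'=λy (z=hλ):
  k1=λy_n ⇒ h·k1=z·y_n;  k2=λ(1+4/5z)y_n ⇒ h·k2=z(1+4/5z)y_n
  y_{n+1}/y_n = 1 + 1/10z + 9/10z(1+4/5z) = 1 + z + 18/25z²
  ⇒ R(z) = 1 + z + 18/25z².

Solve |R(x)|<1 on ℝ⁻.
x=-1.44: |R|=1.0530
R=1: x+18/25x²=0 ⇒ x=−25/18=-1.3889; min R=1−1/(4·18/25)=0.6528>−1
Confirm numerically:
  x=-1.359: |R|=0.97075 <1
  x=-1.298: |R|=0.91506 <1
  x=-1.025: |R|=0.73145 <1
  x=-0.898: |R|=0.68261 <1
  x=-1.858: |R|=1.62756 >1
  x=-1.730: |R|=1.42489 >1
  x=-1.719: |R|=1.40857 >1
Stable set (-1.3889, 0).

z∈(-1.3889,0).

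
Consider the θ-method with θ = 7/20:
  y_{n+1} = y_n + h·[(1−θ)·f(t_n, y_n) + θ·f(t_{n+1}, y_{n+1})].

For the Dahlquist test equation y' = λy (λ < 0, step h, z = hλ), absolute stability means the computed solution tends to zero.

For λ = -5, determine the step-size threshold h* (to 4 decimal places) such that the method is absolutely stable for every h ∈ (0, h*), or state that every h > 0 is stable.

(-6.6667,0); λ=-5 ⇒ h* = (20/3)/5 = 1.3333.

Test eqn y'=λy, z=hλ:
  y_{n+1} = y_n + z·[13/20·y_n + 7/20·y_{n+1}] ⇒ (1 − 7/20z)y_{n+1} = (1 + 13/20z)y_n
  Hence R(z) = (1 + 13/20z)/(1 − 7/20z).

Need |R(x)|<1, x<0.
x=-0.39: |R|=0.6568
R=−1: 1+13/20x = −1+7/20x ⇒ -3/10x=2 ⇒ x=2/(-3/10)=-6.6667
Confirm numerically:
  x=-5.370: |R|=0.86491 <1
  x=-5.356: |R|=0.86322 <1
  x=-4.737: |R|=0.78220 <1
  x=-4.735: |R|=0.78192 <1
  x=-6.963: |R|=1.02587 >1
  x=-6.942: |R|=1.02408 >1
  x=-6.763: |R|=1.00858 >1
So |R|<1 on (-6.6667, 0).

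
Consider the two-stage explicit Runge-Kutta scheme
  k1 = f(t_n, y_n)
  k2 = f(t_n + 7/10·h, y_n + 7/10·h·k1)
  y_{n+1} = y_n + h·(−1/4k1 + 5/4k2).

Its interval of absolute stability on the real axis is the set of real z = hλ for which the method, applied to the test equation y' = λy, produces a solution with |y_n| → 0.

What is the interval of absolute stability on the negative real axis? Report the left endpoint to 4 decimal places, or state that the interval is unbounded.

With y'=λy (z=hλ):
  k1=λy_n ⇒ h·k1=z·y_n;  k2=λ(1+7/10z)y_n ⇒ h·k2=z(1+7/10z)y_n
  y_{n+1}/y_n = 1 − 1/4z + 5/4z(1+7/10z) = 1 + z + 7/8z²
  so R(z) = 1 + z + 7/8z².

Need |R(x)|<1, x<0.
x=-1.79: |R|=2.0136
R=1: x+7/8x²=0 ⇒ x=−8/7=-1.1429; min R=1−1/(4·7/8)=0.7143>−1
Confirm numerically:
  x=-1.119: |R|=0.97664 <1
  x=-0.978: |R|=0.85892 <1
  x=-0.692: |R|=0.72701 <1
  x=-1.672: |R|=1.77414 >1
  x=-1.185: |R|=1.04370 >1
Interval (-1.1429, 0).

z∈(-1.1429,0).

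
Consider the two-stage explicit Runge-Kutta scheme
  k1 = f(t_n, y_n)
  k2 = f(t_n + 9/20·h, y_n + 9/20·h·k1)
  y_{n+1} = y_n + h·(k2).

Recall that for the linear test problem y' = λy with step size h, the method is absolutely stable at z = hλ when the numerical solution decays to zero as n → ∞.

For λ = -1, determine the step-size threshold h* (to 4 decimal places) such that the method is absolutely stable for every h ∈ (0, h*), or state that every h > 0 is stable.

Test eqn y'=λy, z=hλ:
  k1=λy_n ⇒ h·k1=z·y_n;  k2=λ(1+9/20z)y_n ⇒ h·k2=z(1+9/20z)y_n
  y_{n+1}/y_n = 1 + z(1+9/20z) = 1 + z + 9/20z²
  Hence R(z) = 1 + z + 9/20z².

Solve |R(x)|<1 on ℝ⁻.
x=-1.15: |R|=0.4451
R=1: x+9/20x²=0 ⇒ x=−20/9=-2.2222; min R=1−1/(4·9/20)=0.4444>−1
Confirm numerically:
  x=-2.173: |R|=0.95187 <1
  x=-1.297: |R|=0.45999 <1
  x=-1.123: |R|=0.44451 <1
  x=-2.549: |R|=1.37483 >1
  x=-2.536: |R|=1.35808 >1
  x=-2.305: |R|=1.08586 >1
So |R|<1 on (-2.2222, 0).

(-2.2222,0); λ=-1 ⇒ h* = (20/9)/1 = 2.2222.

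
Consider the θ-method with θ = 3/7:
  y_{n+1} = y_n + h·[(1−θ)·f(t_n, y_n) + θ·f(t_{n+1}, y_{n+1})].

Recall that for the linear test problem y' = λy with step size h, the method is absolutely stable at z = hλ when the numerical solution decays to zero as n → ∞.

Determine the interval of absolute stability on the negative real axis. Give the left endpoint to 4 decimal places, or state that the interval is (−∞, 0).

(-14.0000, 0).

Test eqn y'=λy, z=hλ:
  y_{n+1} = y_n + z·[4/7·y_n + 3/7·y_{n+1}] ⇒ (1 − 3/7z)y_{n+1} = (1 + 4/7z)y_n
  R(z) = (1 + 4/7z)/(1 − 3/7z).

Need |R(x)|<1, x<0.
x=-0.9: |R|=0.3505
R=−1: 1+4/7x = −1+3/7x ⇒ -1/7x=2 ⇒ x=2/(-1/7)=-14.0000
Confirm numerically:
  x=-11.114: |R|=0.92846 <1
  x=-10.241: |R|=0.90035 <1
  x=-6.235: |R|=0.69792 <1
  x=-14.442: |R|=1.00878 >1
  x=-14.035: |R|=1.00071 >1
Interval (-14.0000, 0).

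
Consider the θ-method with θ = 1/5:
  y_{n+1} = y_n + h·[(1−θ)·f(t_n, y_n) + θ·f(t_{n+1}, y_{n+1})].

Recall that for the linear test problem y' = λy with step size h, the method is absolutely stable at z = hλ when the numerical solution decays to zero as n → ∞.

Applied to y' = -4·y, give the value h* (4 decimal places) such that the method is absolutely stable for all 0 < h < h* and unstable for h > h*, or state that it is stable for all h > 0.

(-3.3333,0); λ=-4 ⇒ h* = (10/3)/4 = 0.8333.

On y'=λy, z=hλ:
  y_{n+1} = y_n + z·[4/5·y_n + 1/5·y_{n+1}] ⇒ (1 − 1/5z)y_{n+1} = (1 + 4/5z)y_n
  Hence R(z) = (1 + 4/5z)/(1 − 1/5z).

Need |R(x)|<1, x<0.
x=-1.69: |R|=0.2631
R=−1: 1+4/5x = −1+1/5x ⇒ -3/5x=2 ⇒ x=2/(-3/5)=-3.3333
Confirm numerically:
  x=-2.696: |R|=0.75156 <1
  x=-2.244: |R|=0.54887 <1
  x=-2.208: |R|=0.53163 <1
  x=-3.885: |R|=1.18627 >1
  x=-3.778: |R|=1.15197 >1
So |R|<1 on (-3.3333, 0).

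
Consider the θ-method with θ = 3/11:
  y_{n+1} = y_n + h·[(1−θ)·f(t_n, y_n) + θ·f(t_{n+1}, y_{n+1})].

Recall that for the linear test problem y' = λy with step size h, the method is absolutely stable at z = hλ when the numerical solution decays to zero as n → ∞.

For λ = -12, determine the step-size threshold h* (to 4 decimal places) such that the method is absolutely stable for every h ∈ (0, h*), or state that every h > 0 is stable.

(-4.4000,0); λ=-12 ⇒ h* = (22/5)/12 = 0.3667.

With y'=λy (z=hλ):
  y_{n+1} = y_n + z·[8/11·y_n + 3/11·y_{n+1}] ⇒ (1 − 3/11z)y_{n+1} = (1 + 8/11z)y_n
  Hence R(z) = (1 + 8/11z)/(1 − 3/11z).

Need |R(x)|<1, x<0.
x=-1.26: |R|=0.0622
R=−1: 1+8/11x = −1+3/11x ⇒ -5/11x=2 ⇒ x=2/(-5/11)=-4.4000
Confirm numerically:
  x=-4.121: |R|=0.94029 <1
  x=-2.485: |R|=0.48117 <1
  x=-2.460: |R|=0.47225 <1
  x=-4.717: |R|=1.06302 >1
  x=-4.493: |R|=1.01900 >1
So |R|<1 on (-4.4000, 0).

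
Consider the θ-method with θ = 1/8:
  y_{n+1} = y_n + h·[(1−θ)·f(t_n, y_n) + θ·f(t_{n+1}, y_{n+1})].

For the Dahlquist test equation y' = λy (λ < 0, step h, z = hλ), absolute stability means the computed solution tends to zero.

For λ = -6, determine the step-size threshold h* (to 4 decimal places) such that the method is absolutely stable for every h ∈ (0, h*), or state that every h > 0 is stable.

(-2.6667,0); λ=-6 ⇒ h* = (8/3)/6 = 0.4444.

With y'=λy (z=hλ):
  y_{n+1} = y_n + z·[7/8·y_n + 1/8·y_{n+1}] ⇒ (1 − 1/8z)y_{n+1} = (1 + 7/8z)y_n
  so R(z) = (1 + 7/8z)/(1 − 1/8z).

Solve |R(x)|<1 on ℝ⁻.
x=-1.19: |R|=0.0359
R=−1: 1+7/8x = −1+1/8x ⇒ -3/4x=2 ⇒ x=2/(-3/4)=-2.6667
Confirm numerically:
  x=-2.299: |R|=0.78580 <1
  x=-1.796: |R|=0.46672 <1
  x=-1.608: |R|=0.33888 <1
  x=-2.949: |R|=1.15472 >1
  x=-2.791: |R|=1.06913 >1
  x=-2.769: |R|=1.05702 >1
Interval (-2.6667, 0).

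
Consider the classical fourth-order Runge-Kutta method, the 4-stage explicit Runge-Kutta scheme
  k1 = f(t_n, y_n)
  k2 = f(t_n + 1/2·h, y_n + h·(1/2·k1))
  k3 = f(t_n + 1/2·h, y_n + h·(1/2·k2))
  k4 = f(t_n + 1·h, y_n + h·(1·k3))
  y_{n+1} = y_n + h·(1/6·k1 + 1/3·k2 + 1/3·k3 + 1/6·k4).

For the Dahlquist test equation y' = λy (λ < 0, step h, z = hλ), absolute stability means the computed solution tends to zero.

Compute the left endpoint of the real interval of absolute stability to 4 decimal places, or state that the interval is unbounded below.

z* = -2.7853.

Set f=λy, z=hλ:
  order 4, 4-stage ⇒ R(z)=1+z+z^2/2+z^3/6+z^4/24
  (e.g. R(-1.37)=0.28667, |R|=0.28667)

Find x<0 with |R(x)|<1.
x=-1.37: |R|=0.2867
|R(-2.68)|=0.8525 |R(-2.39)|=0.5502 |R(-0.69)|=0.5027
Bisect:
  x_lo=-3.2134 |R|=1.8620  x_hi=-0.2468 |R|=0.7813
  mid=-1.73009 |R|=0.27673 →hi
  mid=-2.47174 |R|=0.62141 →hi
  mid=-2.84257 |R|=1.08984 →lo
  mid=-2.65716 |R|=0.82338 →hi
  mid=-2.74986 |R|=0.94788 →hi
  mid=-2.79621 |R|=1.01659 →lo
  mid=-2.77304 |R|=0.98168 →hi
  mid=-2.78463 |R|=0.99899 →hi
  ...
  [-2.78535,-2.78517] ⇒ x*=-2.7853
Stable set (-2.7853, 0).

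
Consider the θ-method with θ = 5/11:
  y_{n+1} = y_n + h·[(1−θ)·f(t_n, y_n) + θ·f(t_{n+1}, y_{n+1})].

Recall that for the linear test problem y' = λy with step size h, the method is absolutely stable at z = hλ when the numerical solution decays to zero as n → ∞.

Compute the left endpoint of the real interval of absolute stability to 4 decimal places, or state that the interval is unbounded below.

z* = -22.0000.

Test eqn y'=λy, z=hλ:
  y_{n+1} = y_n + z·[6/11·y_n + 5/11·y_{n+1}] ⇒ (1 − 5/11z)y_{n+1} = (1 + 6/11z)y_n
  Hence R(z) = (1 + 6/11z)/(1 − 5/11z).

Boundary: |R(x)|=1, x<0.
x=-1.6: |R|=0.0737
R=−1: 1+6/11x = −1+5/11x ⇒ -1/11x=2 ⇒ x=2/(-1/11)=-22.0000
Confirm numerically:
  x=-19.238: |R|=0.97423 <1
  x=-18.077: |R|=0.96131 <1
  x=-15.367: |R|=0.92448 <1
  x=-9.473: |R|=0.78537 <1
  x=-22.472: |R|=1.00383 >1
  x=-22.351: |R|=1.00286 >1
Interval (-22.0000, 0).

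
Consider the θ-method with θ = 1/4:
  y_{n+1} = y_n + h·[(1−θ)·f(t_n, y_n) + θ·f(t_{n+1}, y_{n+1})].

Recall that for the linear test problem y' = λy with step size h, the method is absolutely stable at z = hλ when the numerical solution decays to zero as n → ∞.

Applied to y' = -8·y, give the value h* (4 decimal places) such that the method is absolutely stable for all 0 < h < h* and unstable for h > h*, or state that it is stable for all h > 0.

On y'=λy, z=hλ:
  y_{n+1} = y_n + z·[3/4·y_n + 1/4·y_{n+1}] ⇒ (1 − 1/4z)y_{n+1} = (1 + 3/4z)y_n
  so R(z) = (1 + 3/4z)/(1 − 1/4z).

Need |R(x)|<1, x<0.
x=-1.35: |R|=0.0093
R=−1: 1+3/4x = −1+1/4x ⇒ -1/2x=2 ⇒ x=2/(-1/2)=-4.0000
Confirm numerically:
  x=-2.777: |R|=0.63907 <1
  x=-2.460: |R|=0.52322 <1
  x=-1.797: |R|=0.23995 <1
  x=-4.509: |R|=1.11964 >1
  x=-4.059: |R|=1.01464 >1
Interval (-4.0000, 0).

(-4.0000,0); λ=-8 ⇒ h* = (4)/8 = 0.5000.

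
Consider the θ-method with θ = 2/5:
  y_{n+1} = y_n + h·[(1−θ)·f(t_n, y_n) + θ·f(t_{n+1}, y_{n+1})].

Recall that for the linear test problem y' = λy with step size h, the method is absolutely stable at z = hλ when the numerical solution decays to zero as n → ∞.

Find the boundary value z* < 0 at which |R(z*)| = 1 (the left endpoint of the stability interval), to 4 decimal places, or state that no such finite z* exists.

On y'=λy, z=hλ:
  y_{n+1} = y_n + z·[3/5·y_n + 2/5·y_{n+1}] ⇒ (1 − 2/5z)y_{n+1} = (1 + 3/5z)y_n
  ⇒ R(z) = (1 + 3/5z)/(1 − 2/5z).

Solve |R(x)|<1 on ℝ⁻.
x=-1.08: |R|=0.2458
R=−1: 1+3/5x = −1+2/5x ⇒ -1/5x=2 ⇒ x=2/(-1/5)=-10.0000
Confirm numerically:
  x=-8.252: |R|=0.91871 <1
  x=-7.671: |R|=0.88551 <1
  x=-4.067: |R|=0.54827 <1
  x=-4.007: |R|=0.53950 <1
  x=-10.532: |R|=1.02041 >1
  x=-10.143: |R|=1.00566 >1
  x=-10.133: |R|=1.00526 >1
Interval (-10.0000, 0).

left endpoint -10.0000.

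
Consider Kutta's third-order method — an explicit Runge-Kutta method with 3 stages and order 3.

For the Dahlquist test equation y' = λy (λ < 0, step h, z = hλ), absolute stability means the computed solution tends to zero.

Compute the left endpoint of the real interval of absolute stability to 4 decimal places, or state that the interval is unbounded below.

On y'=λy, z=hλ:
  order 3, 3-stage ⇒ R(z)=1+z+z^2/2+z^3/6
  (e.g. R(-0.32)=0.72574, |R|=0.72574)

Need |R(x)|<1, x<0.
x=-0.32: |R|=0.7257
|R(-2.91)|=1.7830 |R(-2.05)|=0.3846 |R(-0.96)|=0.3533
Bisect:
  x_lo=-3.0450 |R|=2.1145  x_hi=-0.1042 |R|=0.9010
  mid=-1.57461 |R|=0.01441 →hi
  mid=-2.30980 |R|=0.69608 →hi
  mid=-2.67740 |R|=1.29197 →lo
  mid=-2.49360 |R|=0.96880 →hi
  mid=-2.58550 |R|=1.12369 →lo
  mid=-2.53955 |R|=1.04462 →lo
  mid=-2.51657 |R|=1.00631 →lo
  mid=-2.50509 |R|=0.98745 →hi
  ...
  [-2.51280,-2.51263] ⇒ x*=-2.5127
So |R|<1 on (-2.5127, 0).

z* = -2.5127.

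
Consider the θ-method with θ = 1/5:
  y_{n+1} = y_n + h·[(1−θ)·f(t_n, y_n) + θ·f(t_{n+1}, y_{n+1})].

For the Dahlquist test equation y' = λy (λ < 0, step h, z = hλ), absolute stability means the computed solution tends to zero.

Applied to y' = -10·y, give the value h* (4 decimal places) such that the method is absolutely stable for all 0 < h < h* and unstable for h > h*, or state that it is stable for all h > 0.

(-3.3333,0); λ=-10 ⇒ h* = (10/3)/10 = 0.3333.

Test eqn y'=λy, z=hλ:
  y_{n+1} = y_n + z·[4/5·y_n + 1/5·y_{n+1}] ⇒ (1 − 1/5z)y_{n+1} = (1 + 4/5z)y_n
  R(z) = (1 + 4/5z)/(1 − 1/5z).

Solve |R(x)|<1 on ℝ⁻.
x=-0.47: |R|=0.5704
R=−1: 1+4/5x = −1+1/5x ⇒ -3/5x=2 ⇒ x=2/(-3/5)=-3.3333
Confirm numerically:
  x=-1.840: |R|=0.34503 <1
  x=-1.717: |R|=0.27810 <1
  x=-1.558: |R|=0.18786 <1
  x=-3.618: |R|=1.09909 >1
  x=-3.529: |R|=1.06882 >1
  x=-3.356: |R|=1.00814 >1
Stable set (-3.3333, 0).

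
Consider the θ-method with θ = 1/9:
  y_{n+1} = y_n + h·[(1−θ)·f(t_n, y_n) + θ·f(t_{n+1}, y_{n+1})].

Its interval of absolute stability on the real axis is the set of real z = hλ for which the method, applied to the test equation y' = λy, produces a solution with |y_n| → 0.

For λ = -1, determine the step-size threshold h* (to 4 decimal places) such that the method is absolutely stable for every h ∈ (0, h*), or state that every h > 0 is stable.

(-2.5714,0); λ=-1 ⇒ h* = (18/7)/1 = 2.5714.

Test eqn y'=λy, z=hλ:
  y_{n+1} = y_n + z·[8/9·y_n + 1/9·y_{n+1}] ⇒ (1 − 1/9z)y_{n+1} = (1 + 8/9z)y_n
  Hence R(z) = (1 + 8/9z)/(1 − 1/9z).

Find x<0 with |R(x)|<1.
x=-1.79: |R|=0.4930
R=−1: 1+8/9x = −1+1/9x ⇒ -7/9x=2 ⇒ x=2/(-7/9)=-2.5714
Confirm numerically:
  x=-2.474: |R|=0.94056 <1
  x=-2.352: |R|=0.86469 <1
  x=-2.098: |R|=0.70139 <1
  x=-2.084: |R|=0.69217 <1
  x=-3.128: |R|=1.32124 >1
  x=-2.692: |R|=1.07219 >1
  x=-2.656: |R|=1.05079 >1
So |R|<1 on (-2.5714, 0).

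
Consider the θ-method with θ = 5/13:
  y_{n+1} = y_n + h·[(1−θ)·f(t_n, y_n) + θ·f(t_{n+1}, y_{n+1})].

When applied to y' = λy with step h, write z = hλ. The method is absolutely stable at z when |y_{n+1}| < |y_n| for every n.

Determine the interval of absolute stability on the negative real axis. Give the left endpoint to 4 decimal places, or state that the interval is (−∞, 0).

(-8.6667, 0).

Set f=λy, z=hλ:
  y_{n+1} = y_n + z·[8/13·y_n + 5/13·y_{n+1}] ⇒ (1 − 5/13z)y_{n+1} = (1 + 8/13z)y_n
  ⇒ R(z) = (1 + 8/13z)/(1 − 5/13z).

Solve |R(x)|<1 on ℝ⁻.
x=-0.63: |R|=0.4929
R=−1: 1+8/13x = −1+5/13x ⇒ -3/13x=2 ⇒ x=2/(-3/13)=-8.6667
Confirm numerically:
  x=-6.708: |R|=0.87374 <1
  x=-5.748: |R|=0.79023 <1
  x=-4.602: |R|=0.66137 <1
  x=-4.091: |R|=0.58969 <1
  x=-9.202: |R|=1.02722 >1
  x=-9.188: |R|=1.02654 >1
  x=-8.929: |R|=1.01365 >1
So |R|<1 on (-8.6667, 0).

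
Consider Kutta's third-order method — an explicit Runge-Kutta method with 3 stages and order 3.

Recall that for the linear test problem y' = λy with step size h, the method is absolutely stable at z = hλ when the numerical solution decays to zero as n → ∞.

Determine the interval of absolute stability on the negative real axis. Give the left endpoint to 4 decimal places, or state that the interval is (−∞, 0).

z∈(-2.5127,0).

With y'=λy (z=hλ):
  order 3, 3-stage ⇒ R(z)=1+z+z^2/2+z^3/6
  (e.g. R(-1.41)=0.11685, |R|=0.11685)

Find x<0 with |R(x)|<1.
x=-1.41: |R|=0.1168
|R(-2.85)|=1.6469 |R(-2.06)|=0.3952 |R(-1.13)|=0.2680
Bisect:
  x_lo=-3.1666 |R|=2.4450  x_hi=-0.3126 |R|=0.7311
  mid=-1.73961 |R|=0.10390 →hi
  mid=-2.45310 |R|=0.90458 →hi
  mid=-2.80984 |R|=1.55961 →lo
  mid=-2.63147 |R|=1.20614 →lo
  mid=-2.54228 |R|=1.04923 →lo
  mid=-2.49769 |R|=0.97542 →hi
  mid=-2.51999 |R|=1.01194 →lo
  mid=-2.50884 |R|=0.99359 →hi
  mid=-2.51441 |R|=1.00274 →lo
  mid=-2.51162 |R|=0.99816 →hi
  ...
  [-2.51284,-2.51267] ⇒ x*=-2.5127
So |R|<1 on (-2.5127, 0).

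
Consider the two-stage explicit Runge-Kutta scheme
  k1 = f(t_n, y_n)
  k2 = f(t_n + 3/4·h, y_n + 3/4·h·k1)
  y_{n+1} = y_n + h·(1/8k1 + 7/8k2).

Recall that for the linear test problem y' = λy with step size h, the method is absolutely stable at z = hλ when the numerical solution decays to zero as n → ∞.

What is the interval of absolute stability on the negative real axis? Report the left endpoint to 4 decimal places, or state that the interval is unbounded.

(-1.5238, 0).

Set f=λy, z=hλ:
  k1=λy_n ⇒ h·k1=z·y_n;  k2=λ(1+3/4z)y_n ⇒ h·k2=z(1+3/4z)y_n
  y_{n+1}/y_n = 1 + 1/8z + 7/8z(1+3/4z) = 1 + z + 21/32z²
  R(z) = 1 + z + 21/32z².

Solve |R(x)|<1 on ℝ⁻.
x=-0.68: |R|=0.6235
R=1: x+21/32x²=0 ⇒ x=−32/21=-1.5238; min R=1−1/(4·21/32)=0.6190>−1
Confirm numerically:
  x=-1.374: |R|=0.86492 <1
  x=-1.167: |R|=0.72674 <1
  x=-1.044: |R|=0.67127 <1
  x=-0.619: |R|=0.63245 <1
  x=-1.801: |R|=1.32761 >1
  x=-1.572: |R|=1.04971 >1
Interval (-1.5238, 0).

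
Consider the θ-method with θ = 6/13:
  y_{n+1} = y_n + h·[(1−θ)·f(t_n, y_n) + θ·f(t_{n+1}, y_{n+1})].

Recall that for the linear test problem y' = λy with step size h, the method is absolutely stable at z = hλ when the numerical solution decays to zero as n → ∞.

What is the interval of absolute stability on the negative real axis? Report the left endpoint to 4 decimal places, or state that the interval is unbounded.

z∈(-26.0000,0).

With y'=λy (z=hλ):
  y_{n+1} = y_n + z·[7/13·y_n + 6/13·y_{n+1}] ⇒ (1 − 6/13z)y_{n+1} = (1 + 7/13z)y_n
  R(z) = (1 + 7/13z)/(1 − 6/13z).

Solve |R(x)|<1 on ℝ⁻.
x=-1.59: |R|=0.0830
R=−1: 1+7/13x = −1+6/13x ⇒ -1/13x=2 ⇒ x=2/(-1/13)=-26.0000
Confirm numerically:
  x=-23.612: |R|=0.98456 <1
  x=-21.775: |R|=0.97059 <1
  x=-21.039: |R|=0.96437 <1
  x=-26.476: |R|=1.00277 >1
  x=-26.130: |R|=1.00077 >1
Stable set (-26.0000, 0).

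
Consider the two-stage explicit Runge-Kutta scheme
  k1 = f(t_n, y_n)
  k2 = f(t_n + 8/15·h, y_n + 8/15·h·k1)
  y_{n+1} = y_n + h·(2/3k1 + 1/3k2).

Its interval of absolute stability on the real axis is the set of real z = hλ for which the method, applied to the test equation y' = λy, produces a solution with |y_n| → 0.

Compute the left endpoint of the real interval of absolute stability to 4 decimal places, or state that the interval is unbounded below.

left endpoint -5.6250.

With y'=λy (z=hλ):
  k1=λy_n ⇒ h·k1=z·y_n;  k2=λ(1+8/15z)y_n ⇒ h·k2=z(1+8/15z)y_n
  y_{n+1}/y_n = 1 + 2/3z + 1/3z(1+8/15z) = 1 + z + 8/45z²
  ⇒ R(z) = 1 + z + 8/45z².

Need |R(x)|<1, x<0.
x=-0.59: |R|=0.4719
R=1: x+8/45x²=0 ⇒ x=−45/8=-5.6250; min R=1−1/(4·8/45)=-0.4062>−1
Confirm numerically:
  x=-5.327: |R|=0.71779 <1
  x=-3.207: |R|=0.37858 <1
  x=-2.811: |R|=0.40625 <1
  x=-5.965: |R|=1.36055 >1
  x=-5.811: |R|=1.19215 >1
  x=-5.727: |R|=1.10385 >1
So |R|<1 on (-5.6250, 0).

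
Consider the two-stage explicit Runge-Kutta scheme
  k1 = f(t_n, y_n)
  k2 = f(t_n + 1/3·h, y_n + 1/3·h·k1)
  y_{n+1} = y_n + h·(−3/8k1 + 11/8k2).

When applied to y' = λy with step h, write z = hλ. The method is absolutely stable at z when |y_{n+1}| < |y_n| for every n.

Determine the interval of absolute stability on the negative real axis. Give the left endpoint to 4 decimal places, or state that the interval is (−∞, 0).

z∈(-2.1818,0).

Test eqn y'=λy, z=hλ:
  k1=λy_n ⇒ h·k1=z·y_n;  k2=λ(1+1/3z)y_n ⇒ h·k2=z(1+1/3z)y_n
  y_{n+1}/y_n = 1 − 3/8z + 11/8z(1+1/3z) = 1 + z + 11/24z²
  Hence R(z) = 1 + z + 11/24z².

Find x<0 with |R(x)|<1.
x=-1.52: |R|=0.5389
R=1: x+11/24x²=0 ⇒ x=−24/11=-2.1818; min R=1−1/(4·11/24)=0.4545>−1
Confirm numerically:
  x=-2.063: |R|=0.88765 <1
  x=-1.490: |R|=0.52755 <1
  x=-1.295: |R|=0.47364 <1
  x=-2.564: |R|=1.44913 >1
  x=-2.362: |R|=1.19506 >1
  x=-2.242: |R|=1.06184 >1
Stable set (-2.1818, 0).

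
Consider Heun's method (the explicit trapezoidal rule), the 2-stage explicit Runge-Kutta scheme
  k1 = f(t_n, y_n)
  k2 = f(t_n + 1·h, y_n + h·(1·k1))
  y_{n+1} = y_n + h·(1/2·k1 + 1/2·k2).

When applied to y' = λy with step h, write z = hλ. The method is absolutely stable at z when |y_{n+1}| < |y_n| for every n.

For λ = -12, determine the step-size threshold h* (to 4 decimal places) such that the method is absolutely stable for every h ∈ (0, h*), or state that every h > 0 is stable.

(-2.0000,0); λ=-12 ⇒ h* = 0.1667.

Test eqn y'=λy, z=hλ:
  order 2, 2-stage ⇒ R(z)=1+z+z^2/2
  (e.g. R(-1.12)=0.50720, |R|=0.50720)

Solve |R(x)|<1 on ℝ⁻.
x=-1.12: |R|=0.5072
|R(-2.22)|=1.2442 |R(-2.21)|=1.2320 |R(-0.82)|=0.5162
Bisect:
  x_lo=-2.8453 |R|=2.2026  x_hi=-0.3425 |R|=0.7162
  mid=-1.59392 |R|=0.67637 →hi
  mid=-2.21962 |R|=1.24374 →lo
  mid=-1.90677 |R|=0.91112 →hi
  mid=-2.06320 |R|=1.06519 →lo
  mid=-1.98498 |R|=0.98510 →hi
  mid=-2.02409 |R|=1.02438 →lo
  mid=-2.00454 |R|=1.00455 →lo
  mid=-1.99476 |R|=0.99477 →hi
  mid=-1.99965 |R|=0.99965 →hi
  mid=-2.00209 |R|=1.00209 →lo
  ...
  [-2.00011,-1.99995] ⇒ x*=-2.0000
Stable set (-2.0000, 0).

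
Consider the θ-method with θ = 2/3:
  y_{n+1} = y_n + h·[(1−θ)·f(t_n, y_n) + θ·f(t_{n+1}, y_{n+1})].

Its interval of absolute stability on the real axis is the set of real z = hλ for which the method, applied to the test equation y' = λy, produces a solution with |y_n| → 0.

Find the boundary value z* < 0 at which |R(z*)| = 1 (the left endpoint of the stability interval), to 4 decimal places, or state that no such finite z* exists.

On y'=λy, z=hλ:
  y_{n+1} = y_n + z·[1/3·y_n + 2/3·y_{n+1}] ⇒ (1 − 2/3z)y_{n+1} = (1 + 1/3z)y_n
  Hence R(z) = (1 + 1/3z)/(1 − 2/3z).

Solve |R(x)|<1 on ℝ⁻.
x=-1.2: |R|=0.3333
x=-2: |R|=0.1429
x=-10: |R|=0.3043
x=-100: |R|=0.4778
θ=2/3≥1/2 ⇒ |1+1/3x|<|1−2/3x| ∀x<0 ⇒ interval (−∞,0).

unbounded; (−∞, 0).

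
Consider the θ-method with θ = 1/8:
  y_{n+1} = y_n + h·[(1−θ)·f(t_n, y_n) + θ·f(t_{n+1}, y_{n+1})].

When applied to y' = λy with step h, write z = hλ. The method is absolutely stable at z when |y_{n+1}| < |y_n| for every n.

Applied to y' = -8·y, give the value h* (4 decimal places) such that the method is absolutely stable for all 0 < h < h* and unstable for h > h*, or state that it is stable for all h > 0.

(-2.6667,0); λ=-8 ⇒ h* = (8/3)/8 = 0.3333.

Test eqn y'=λy, z=hλ:
  y_{n+1} = y_n + z·[7/8·y_n + 1/8·y_{n+1}] ⇒ (1 − 1/8z)y_{n+1} = (1 + 7/8z)y_n
  ⇒ R(z) = (1 + 7/8z)/(1 − 1/8z).

Solve |R(x)|<1 on ℝ⁻.
x=-1.62: |R|=0.3472
R=−1: 1+7/8x = −1+1/8x ⇒ -3/4x=2 ⇒ x=2/(-3/4)=-2.6667
Confirm numerically:
  x=-2.550: |R|=0.93365 <1
  x=-1.317: |R|=0.13084 <1
  x=-1.220: |R|=0.05857 <1
  x=-1.130: |R|=0.00986 <1
  x=-3.184: |R|=1.27754 >1
  x=-2.922: |R|=1.14027 >1
Stable set (-2.6667, 0).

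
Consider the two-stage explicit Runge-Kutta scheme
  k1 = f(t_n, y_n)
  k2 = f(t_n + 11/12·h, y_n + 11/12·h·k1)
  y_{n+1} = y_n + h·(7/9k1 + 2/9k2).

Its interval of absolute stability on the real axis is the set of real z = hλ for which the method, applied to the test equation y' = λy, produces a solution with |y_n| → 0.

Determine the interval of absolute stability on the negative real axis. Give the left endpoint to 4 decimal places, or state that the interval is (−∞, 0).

Test eqn y'=λy, z=hλ:
  k1=λy_n ⇒ h·k1=z·y_n;  k2=λ(1+11/12z)y_n ⇒ h·k2=z(1+11/12z)y_n
  y_{n+1}/y_n = 1 + 7/9z + 2/9z(1+11/12z) = 1 + z + 11/54z²
  R(z) = 1 + z + 11/54z².

Solve |R(x)|<1 on ℝ⁻.
x=-1.23: |R|=0.0782
R=1: x+11/54x²=0 ⇒ x=−54/11=-4.9091; min R=1−1/(4·11/54)=-0.2273>−1
Confirm numerically:
  x=-3.966: |R|=0.23809 <1
  x=-3.544: |R|=0.01451 <1
  x=-2.712: |R|=0.21377 <1
  x=-1.970: |R|=0.17945 <1
  x=-5.504: |R|=1.66700 >1
  x=-5.350: |R|=1.48051 >1
Stable set (-4.9091, 0).

(-4.9091, 0).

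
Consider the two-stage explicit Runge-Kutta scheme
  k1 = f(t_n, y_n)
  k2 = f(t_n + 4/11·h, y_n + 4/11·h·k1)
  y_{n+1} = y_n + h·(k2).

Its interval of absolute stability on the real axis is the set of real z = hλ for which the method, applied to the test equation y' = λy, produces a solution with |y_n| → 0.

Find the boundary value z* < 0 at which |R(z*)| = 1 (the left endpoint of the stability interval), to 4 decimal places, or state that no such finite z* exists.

left endpoint -2.7500.

With y'=λy (z=hλ):
  k1=λy_n ⇒ h·k1=z·y_n;  k2=λ(1+4/11z)y_n ⇒ h·k2=z(1+4/11z)y_n
  y_{n+1}/y_n = 1 + z(1+4/11z) = 1 + z + 4/11z²
  Hence R(z) = 1 + z + 4/11z².

Find x<0 with |R(x)|<1.
x=-1.32: |R|=0.3136
R=1: x+4/11x²=0 ⇒ x=−11/4=-2.7500; min R=1−1/(4·4/11)=0.3125>−1
Confirm numerically:
  x=-2.114: |R|=0.51109 <1
  x=-1.898: |R|=0.41197 <1
  x=-1.666: |R|=0.34329 <1
  x=-1.473: |R|=0.31599 <1
  x=-3.230: |R|=1.56378 >1
  x=-3.085: |R|=1.37581 >1
  x=-3.042: |R|=1.32301 >1
Stable set (-2.7500, 0).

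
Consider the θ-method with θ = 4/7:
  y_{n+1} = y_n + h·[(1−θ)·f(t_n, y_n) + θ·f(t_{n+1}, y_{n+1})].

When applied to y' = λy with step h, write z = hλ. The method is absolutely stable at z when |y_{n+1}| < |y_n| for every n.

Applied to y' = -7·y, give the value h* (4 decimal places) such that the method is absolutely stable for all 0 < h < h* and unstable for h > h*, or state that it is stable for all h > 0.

unbounded; (−∞, 0). Any h>0 works for λ=-7.

Test eqn y'=λy, z=hλ:
  y_{n+1} = y_n + z·[3/7·y_n + 4/7·y_{n+1}] ⇒ (1 − 4/7z)y_{n+1} = (1 + 3/7z)y_n
  Hence R(z) = (1 + 3/7z)/(1 − 4/7z).

Need |R(x)|<1, x<0.
x=-0.59: |R|=0.5588
x=-2: |R|=0.0667
x=-10: |R|=0.4894
x=-100: |R|=0.7199
θ=4/7≥1/2 ⇒ |1+3/7x|<|1−4/7x| ∀x<0 ⇒ interval (−∞,0).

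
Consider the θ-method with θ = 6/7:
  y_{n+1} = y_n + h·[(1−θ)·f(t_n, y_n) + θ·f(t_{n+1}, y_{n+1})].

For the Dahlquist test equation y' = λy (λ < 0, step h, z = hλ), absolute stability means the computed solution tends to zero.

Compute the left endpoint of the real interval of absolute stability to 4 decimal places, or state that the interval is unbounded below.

With y'=λy (z=hλ):
  y_{n+1} = y_n + z·[1/7·y_n + 6/7·y_{n+1}] ⇒ (1 − 6/7z)y_{n+1} = (1 + 1/7z)y_n
  so R(z) = (1 + 1/7z)/(1 − 6/7z).

Need |R(x)|<1, x<0.
x=-1.2: |R|=0.4085
x=-2: |R|=0.2632
x=-10: |R|=0.0448
x=-100: |R|=0.1532
θ=6/7≥1/2 ⇒ |1+1/7x|<|1−6/7x| ∀x<0 ⇒ interval (−∞,0).

unbounded; (−∞, 0).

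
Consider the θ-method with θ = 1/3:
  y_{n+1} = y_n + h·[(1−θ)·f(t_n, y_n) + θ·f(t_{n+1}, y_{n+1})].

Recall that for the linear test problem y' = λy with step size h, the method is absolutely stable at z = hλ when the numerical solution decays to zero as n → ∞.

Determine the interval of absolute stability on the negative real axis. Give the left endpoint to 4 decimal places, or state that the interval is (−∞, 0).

z∈(-6.0000,0).

On y'=λy, z=hλ:
  y_{n+1} = y_n + z·[2/3·y_n + 1/3·y_{n+1}] ⇒ (1 − 1/3z)y_{n+1} = (1 + 2/3z)y_n
  so R(z) = (1 + 2/3z)/(1 − 1/3z).

Solve |R(x)|<1 on ℝ⁻.
x=-0.63: |R|=0.4793
R=−1: 1+2/3x = −1+1/3x ⇒ -1/3x=2 ⇒ x=2/(-1/3)=-6.0000
Confirm numerically:
  x=-4.995: |R|=0.87430 <1
  x=-4.608: |R|=0.81703 <1
  x=-3.602: |R|=0.63678 <1
  x=-2.909: |R|=0.47690 <1
  x=-6.435: |R|=1.04610 >1
  x=-6.368: |R|=1.03928 >1
  x=-6.218: |R|=1.02365 >1
Stable set (-6.0000, 0).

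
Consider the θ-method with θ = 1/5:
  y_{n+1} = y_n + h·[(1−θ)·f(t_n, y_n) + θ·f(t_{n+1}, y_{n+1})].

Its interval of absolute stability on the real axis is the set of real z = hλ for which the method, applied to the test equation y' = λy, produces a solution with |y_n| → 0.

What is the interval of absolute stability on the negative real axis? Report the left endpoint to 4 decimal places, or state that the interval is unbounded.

z∈(-3.3333,0).

On y'=λy, z=hλ:
  y_{n+1} = y_n + z·[4/5·y_n + 1/5·y_{n+1}] ⇒ (1 − 1/5z)y_{n+1} = (1 + 4/5z)y_n
  R(z) = (1 + 4/5z)/(1 − 1/5z).

Find x<0 with |R(x)|<1.
x=-1.69: |R|=0.2631
R=−1: 1+4/5x = −1+1/5x ⇒ -3/5x=2 ⇒ x=2/(-3/5)=-3.3333
Confirm numerically:
  x=-3.269: |R|=0.97666 <1
  x=-2.629: |R|=0.72303 <1
  x=-2.523: |R|=0.67686 <1
  x=-3.928: |R|=1.19982 >1
  x=-3.541: |R|=1.07294 >1
So |R|<1 on (-3.3333, 0).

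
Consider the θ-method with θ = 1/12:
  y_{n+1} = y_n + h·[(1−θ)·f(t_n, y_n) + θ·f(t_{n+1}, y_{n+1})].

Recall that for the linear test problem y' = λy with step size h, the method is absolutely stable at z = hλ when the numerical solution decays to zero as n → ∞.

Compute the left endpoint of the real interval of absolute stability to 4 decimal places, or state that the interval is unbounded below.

Test eqn y'=λy, z=hλ:
  y_{n+1} = y_n + z·[11/12·y_n + 1/12·y_{n+1}] ⇒ (1 − 1/12z)y_{n+1} = (1 + 11/12z)y_n
  Hence R(z) = (1 + 11/12z)/(1 − 1/12z).

Find x<0 with |R(x)|<1.
x=-1.03: |R|=0.0514
R=−1: 1+11/12x = −1+1/12x ⇒ -5/6x=2 ⇒ x=2/(-5/6)=-2.4000
Confirm numerically:
  x=-2.335: |R|=0.95466 <1
  x=-2.046: |R|=0.74797 <1
  x=-2.007: |R|=0.71943 <1
  x=-1.647: |R|=0.44823 <1
  x=-2.634: |R|=1.15990 >1
  x=-2.540: |R|=1.09629 >1
So |R|<1 on (-2.4000, 0).

z* = -2.4000.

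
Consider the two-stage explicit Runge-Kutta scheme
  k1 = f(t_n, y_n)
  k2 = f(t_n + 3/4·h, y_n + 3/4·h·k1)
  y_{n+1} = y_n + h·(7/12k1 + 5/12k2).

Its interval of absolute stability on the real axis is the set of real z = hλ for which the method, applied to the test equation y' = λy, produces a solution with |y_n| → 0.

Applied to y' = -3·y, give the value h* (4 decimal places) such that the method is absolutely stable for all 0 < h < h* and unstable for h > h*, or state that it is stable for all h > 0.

(-3.2000,0); λ=-3 ⇒ h* = (16/5)/3 = 1.0667.

Set f=λy, z=hλ:
  k1=λy_n ⇒ h·k1=z·y_n;  k2=λ(1+3/4z)y_n ⇒ h·k2=z(1+3/4z)y_n
  y_{n+1}/y_n = 1 + 7/12z + 5/12z(1+3/4z) = 1 + z + 5/16z²
  R(z) = 1 + z + 5/16z².

Boundary: |R(x)|=1, x<0.
x=-0.66: |R|=0.4761
R=1: x+5/16x²=0 ⇒ x=−16/5=-3.2000; min R=1−1/(4·5/16)=0.2000>−1
Confirm numerically:
  x=-2.803: |R|=0.65225 <1
  x=-2.310: |R|=0.35753 <1
  x=-1.733: |R|=0.20553 <1
  x=-3.348: |R|=1.15484 >1
  x=-3.318: |R|=1.12235 >1
Interval (-3.2000, 0).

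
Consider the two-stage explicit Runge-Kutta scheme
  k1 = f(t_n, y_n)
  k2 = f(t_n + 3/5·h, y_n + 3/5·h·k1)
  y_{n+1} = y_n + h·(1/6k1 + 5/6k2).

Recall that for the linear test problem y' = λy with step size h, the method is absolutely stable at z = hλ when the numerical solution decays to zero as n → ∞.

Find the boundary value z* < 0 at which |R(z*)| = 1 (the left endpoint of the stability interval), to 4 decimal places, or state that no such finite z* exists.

z* = -2.0000.

With y'=λy (z=hλ):
  k1=λy_n ⇒ h·k1=z·y_n;  k2=λ(1+3/5z)y_n ⇒ h·k2=z(1+3/5z)y_n
  y_{n+1}/y_n = 1 + 1/6z + 5/6z(1+3/5z) = 1 + z + 1/2z²
  ⇒ R(z) = 1 + z + 1/2z².

Boundary: |R(x)|=1, x<0.
x=-0.41: |R|=0.6741
R=1: x+1/2x²=0 ⇒ x=−2=-2.0000; min R=1−1/(4·1/2)=0.5000>−1
Confirm numerically:
  x=-1.904: |R|=0.90861 <1
  x=-1.750: |R|=0.78125 <1
  x=-0.836: |R|=0.51345 <1
  x=-2.440: |R|=1.53680 >1
  x=-2.218: |R|=1.24176 >1
  x=-2.091: |R|=1.09514 >1
So |R|<1 on (-2.0000, 0).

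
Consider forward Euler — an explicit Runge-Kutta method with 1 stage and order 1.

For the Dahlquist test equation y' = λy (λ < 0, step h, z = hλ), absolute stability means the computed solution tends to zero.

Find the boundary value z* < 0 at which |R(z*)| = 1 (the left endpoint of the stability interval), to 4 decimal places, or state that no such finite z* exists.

On y'=λy, z=hλ:
  order 1, 1-stage ⇒ R(z)=1+z
  (e.g. R(-0.49)=0.51000, |R|=0.51000)

Find x<0 with |R(x)|<1.
x=-0.49: |R|=0.5100
|R(-2.17)|=1.1700 |R(-1.82)|=0.8200 |R(-0.75)|=0.2500
Bisect:
  x_lo=-2.7130 |R|=1.7130  x_hi=-0.3174 |R|=0.6826
  mid=-1.51518 |R|=0.51518 →hi
  mid=-2.11409 |R|=1.11409 →lo
  mid=-1.81463 |R|=0.81463 →hi
  mid=-1.96436 |R|=0.96436 →hi
  mid=-2.03922 |R|=1.03922 →lo
  mid=-2.00179 |R|=1.00179 →lo
  mid=-1.98308 |R|=0.98308 →hi
  mid=-1.99243 |R|=0.99243 →hi
  mid=-1.99711 |R|=0.99711 →hi
  ...
  [-2.00004,-1.99989] ⇒ x*=-2.0000
So |R|<1 on (-2.0000, 0).

z* = -2.0000.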